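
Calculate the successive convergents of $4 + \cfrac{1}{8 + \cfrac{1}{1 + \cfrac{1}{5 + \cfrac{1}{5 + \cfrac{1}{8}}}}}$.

Using the convergent recurrence p_i = a_i*p_{i-1} + p_{i-2}, q_i = a_i*q_{i-1} + q_{i-2} with p_{-2}=0, p_{-1}=1, q_{-2}=1, q_{-1}=0:
  i=0: a_0=4, p_0 = 4*1 + 0 = 4, q_0 = 4*0 + 1 = 1.
  i=1: a_1=8, p_1 = 8*4 + 1 = 33, q_1 = 8*1 + 0 = 8.
  i=2: a_2=1, p_2 = 1*33 + 4 = 37, q_2 = 1*8 + 1 = 9.
  i=3: a_3=5, p_3 = 5*37 + 33 = 218, q_3 = 5*9 + 8 = 53.
  i=4: a_4=5, p_4 = 5*218 + 37 = 1127, q_4 = 5*53 + 9 = 274.
  i=5: a_5=8, p_5 = 8*1127 + 218 = 9234, q_5 = 8*274 + 53 = 2245.

4/1, 33/8, 37/9, 218/53, 1127/274, 9234/2245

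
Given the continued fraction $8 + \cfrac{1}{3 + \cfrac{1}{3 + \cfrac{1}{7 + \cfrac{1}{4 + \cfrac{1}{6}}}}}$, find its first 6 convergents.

8/1, 25/3, 83/10, 606/73, 2507/302, 15648/1885

Using the convergent recurrence p_i = a_i*p_{i-1} + p_{i-2}, q_i = a_i*q_{i-1} + q_{i-2} with p_{-2}=0, p_{-1}=1, q_{-2}=1, q_{-1}=0:
  i=0: a_0=8, p_0 = 8*1 + 0 = 8, q_0 = 8*0 + 1 = 1.
  i=1: a_1=3, p_1 = 3*8 + 1 = 25, q_1 = 3*1 + 0 = 3.
  i=2: a_2=3, p_2 = 3*25 + 8 = 83, q_2 = 3*3 + 1 = 10.
  i=3: a_3=7, p_3 = 7*83 + 25 = 606, q_3 = 7*10 + 3 = 73.
  i=4: a_4=4, p_4 = 4*606 + 83 = 2507, q_4 = 4*73 + 10 = 302.
  i=5: a_5=6, p_5 = 6*2507 + 606 = 15648, q_5 = 6*302 + 73 = 1885.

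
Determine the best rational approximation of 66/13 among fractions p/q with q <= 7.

36/7

Expand x = 66/13 as a continued fraction with the Euclidean algorithm:
  66 = 5*13 + 1, so a_0 = 5.
  13 = 13*1 + 0, so a_1 = 13.
so x = [5; 13].
Convergents (p_i = a_i*p_{i-1} + p_{i-2}, q_i = a_i*q_{i-1} + q_{i-2} with p_{-2}=0, p_{-1}=1, q_{-2}=1, q_{-1}=0), until the denominator exceeds 7:
  i=0: a_0=5, p_0 = 5*1 + 0 = 5, q_0 = 5*0 + 1 = 1.
  i=1: a_1=13, p_1 = 13*5 + 1 = 66, q_1 = 13*1 + 0 = 13.
q_1 = 13 > 7, so the last convergent with denominator <= 7 is p_0/q_0 = 5/1.
The closest fraction with denominator <= 7 is either p_0/q_0 or the intermediate fraction (k*p_0 + p_{-1})/(k*q_0 + q_{-1}) with the largest k >= 1 whose denominator stays <= 7; these approach x as k grows, and every other convergent or intermediate fraction in range is farther away.
Largest k: floor((7 - q_{-1})/q_0) = floor((7 - 0)/1) = 7 (using the seeds p_{-1} = 1, q_{-1} = 0).
That gives (7*5 + 1)/(7*1 + 0) = 36/7.
Compare the errors: |x - 5/1| = |66*1 - 5*13|/(13*1) = 1/13, and |x - 36/7| = |66*7 - 36*13|/(13*7) = 6/91.
Cross-multiplying, 6*13 = 78 < 91 = 1*91, so 6/91 is smaller: the intermediate fraction 36/7 is closer to x than 5/1.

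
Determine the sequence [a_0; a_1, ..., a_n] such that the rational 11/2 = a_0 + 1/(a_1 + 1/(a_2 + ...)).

Run the Euclidean algorithm on 11 and 2; the successive quotients are the partial quotients a_0, a_1, ... (each step inverts the fractional part left over by the previous one):
  11 = 5*2 + 1, so a_0 = 5.
  2 = 2*1 + 0, so a_1 = 2.
The remainder reaches 0 after 2 divisions, so the expansion has 2 partial quotients, read off in order.

[5; 2]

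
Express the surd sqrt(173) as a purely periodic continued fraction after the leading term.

Write x_i = (sqrt(173) + m_i)/d_i with (m_0, d_0) = (0, 1). a_0 = floor(sqrt(173)) = 13, since 13^2 = 169 <= 173 < 196 = 14^2.
Iterate m_{i+1} = d_i*a_i - m_i, d_{i+1} = (173 - m_{i+1}^2)/d_i, a_{i+1} = floor((a_0 + m_{i+1})/d_{i+1}):
  m_1 = 1*13 - 0 = 13, d_1 = (173 - 13^2)/1 = 4/1 = 4, a_1 = floor((13 + 13)/4) = 6.
  m_2 = 4*6 - 13 = 11, d_2 = (173 - 11^2)/4 = 52/4 = 13, a_2 = floor((13 + 11)/13) = 1.
  m_3 = 13*1 - 11 = 2, d_3 = (173 - 2^2)/13 = 169/13 = 13, a_3 = floor((13 + 2)/13) = 1.
  m_4 = 13*1 - 2 = 11, d_4 = (173 - 11^2)/13 = 52/13 = 4, a_4 = floor((13 + 11)/4) = 6.
  m_5 = 4*6 - 11 = 13, d_5 = (173 - 13^2)/4 = 4/4 = 1, a_5 = floor((13 + 13)/1) = 26.
  m_6 = 1*26 - 13 = 13, d_6 = (173 - 13^2)/1 = 4/1 = 4: (m_6, d_6) = (m_1, d_1) = (13, 4), so from here the quotients repeat a_1, ..., a_5; the period length is 5.
Hence the expansion of sqrt(173) is a_0 = 13 followed by the repeating block 6, 1, 1, 6, 26 (period 5).

[13; (6, 1, 1, 6, 26)]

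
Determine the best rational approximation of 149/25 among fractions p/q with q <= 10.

6/1

Expand x = 149/25 as a continued fraction with the Euclidean algorithm:
  149 = 5*25 + 24, so a_0 = 5.
  25 = 1*24 + 1, so a_1 = 1.
  24 = 24*1 + 0, so a_2 = 24.
so x = [5; 1, 24].
Convergents (p_i = a_i*p_{i-1} + p_{i-2}, q_i = a_i*q_{i-1} + q_{i-2} with p_{-2}=0, p_{-1}=1, q_{-2}=1, q_{-1}=0), until the denominator exceeds 10:
  i=0: a_0=5, p_0 = 5*1 + 0 = 5, q_0 = 5*0 + 1 = 1.
  i=1: a_1=1, p_1 = 1*5 + 1 = 6, q_1 = 1*1 + 0 = 1.
  i=2: a_2=24, p_2 = 24*6 + 5 = 149, q_2 = 24*1 + 1 = 25.
q_2 = 25 > 10, so the last convergent with denominator <= 10 is p_1/q_1 = 6/1.
The closest fraction with denominator <= 10 is either p_1/q_1 or the intermediate fraction (k*p_1 + p_0)/(k*q_1 + q_0) with the largest k >= 1 whose denominator stays <= 10; these approach x as k grows, and every other convergent or intermediate fraction in range is farther away.
Largest k: floor((10 - q_0)/q_1) = floor((10 - 1)/1) = 9.
That gives (9*6 + 5)/(9*1 + 1) = 59/10.
Compare the errors: |x - 6/1| = |149*1 - 6*25|/(25*1) = 1/25, and |x - 59/10| = |149*10 - 59*25|/(25*10) = 15/250.
Cross-multiplying, 1*250 = 250 < 375 = 15*25, so 1/25 is smaller: the convergent 6/1 is closer to x than 59/10.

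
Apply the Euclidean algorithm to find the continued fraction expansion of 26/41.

[0; 1, 1, 1, 2, 1, 3]

Run the Euclidean algorithm on 26 and 41; the successive quotients are the partial quotients a_0, a_1, ... (each step inverts the fractional part left over by the previous one):
  26 = 0*41 + 26, so a_0 = 0.
  41 = 1*26 + 15, so a_1 = 1.
  26 = 1*15 + 11, so a_2 = 1.
  15 = 1*11 + 4, so a_3 = 1.
  11 = 2*4 + 3, so a_4 = 2.
  4 = 1*3 + 1, so a_5 = 1.
  3 = 3*1 + 0, so a_6 = 3.
The remainder reaches 0 after 7 divisions, so the expansion has 7 partial quotients, read off in order.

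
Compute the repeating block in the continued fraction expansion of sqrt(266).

Write x_i = (sqrt(266) + m_i)/d_i with (m_0, d_0) = (0, 1). a_0 = floor(sqrt(266)) = 16, since 16^2 = 256 <= 266 < 289 = 17^2.
Iterate m_{i+1} = d_i*a_i - m_i, d_{i+1} = (266 - m_{i+1}^2)/d_i, a_{i+1} = floor((a_0 + m_{i+1})/d_{i+1}):
  m_1 = 1*16 - 0 = 16, d_1 = (266 - 16^2)/1 = 10/1 = 10, a_1 = floor((16 + 16)/10) = 3.
  m_2 = 10*3 - 16 = 14, d_2 = (266 - 14^2)/10 = 70/10 = 7, a_2 = floor((16 + 14)/7) = 4.
  m_3 = 7*4 - 14 = 14, d_3 = (266 - 14^2)/7 = 70/7 = 10, a_3 = floor((16 + 14)/10) = 3.
  m_4 = 10*3 - 14 = 16, d_4 = (266 - 16^2)/10 = 10/10 = 1, a_4 = floor((16 + 16)/1) = 32.
  m_5 = 1*32 - 16 = 16, d_5 = (266 - 16^2)/1 = 10/1 = 10: (m_5, d_5) = (m_1, d_1) = (16, 10), so from here the quotients repeat a_1, ..., a_4; the period length is 4.
Hence the expansion of sqrt(266) is a_0 = 16 followed by the repeating block 3, 4, 3, 32 (period 4).

[16; (3, 4, 3, 32)]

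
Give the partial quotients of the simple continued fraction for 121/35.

Run the Euclidean algorithm on 121 and 35; the successive quotients are the partial quotients a_0, a_1, ... (each step inverts the fractional part left over by the previous one):
  121 = 3*35 + 16, so a_0 = 3.
  35 = 2*16 + 3, so a_1 = 2.
  16 = 5*3 + 1, so a_2 = 5.
  3 = 3*1 + 0, so a_3 = 3.
The remainder reaches 0 after 4 divisions, so the expansion has 4 partial quotients, read off in order.

[3; 2, 5, 3]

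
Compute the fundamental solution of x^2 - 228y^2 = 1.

(x, y) = (151, 10)

First expand sqrt(228) as a continued fraction. With x_i = (sqrt(228) + m_i)/d_i and (m_0, d_0) = (0, 1): a_0 = floor(sqrt(228)) = 15, since 15^2 = 225 <= 228 < 256 = 16^2.
Iterate m_{i+1} = d_i*a_i - m_i, d_{i+1} = (228 - m_{i+1}^2)/d_i, a_{i+1} = floor((a_0 + m_{i+1})/d_{i+1}):
  m_1 = 1*15 - 0 = 15, d_1 = (228 - 15^2)/1 = 3/1 = 3, a_1 = floor((15 + 15)/3) = 10.
  m_2 = 3*10 - 15 = 15, d_2 = (228 - 15^2)/3 = 3/3 = 1, a_2 = floor((15 + 15)/1) = 30.
  m_3 = 1*30 - 15 = 15, d_3 = (228 - 15^2)/1 = 3/1 = 3: (m_3, d_3) = (m_1, d_1) = (15, 3), so from here the quotients repeat a_1, a_2; the period length is 2.
So sqrt(228) = [15; (10, 30)] with period length k = 2.
k is even, so the fundamental solution of x^2 - 228y^2 = 1 is (p_{k-1}, q_{k-1}) = (p_1, q_1); compute convergents through index 1.
Convergents (p_i = a_i*p_{i-1} + p_{i-2}, q_i = a_i*q_{i-1} + q_{i-2} with p_{-2}=0, p_{-1}=1, q_{-2}=1, q_{-1}=0):
  i=0: a_0=15, p_0 = 15*1 + 0 = 15, q_0 = 15*0 + 1 = 1.
  i=1: a_1=10, p_1 = 10*15 + 1 = 151, q_1 = 10*1 + 0 = 10.
Check: 151^2 - 228*10^2 = 22801 - 22800 = 1, so (x, y) = (151, 10) solves the equation, and by the theorem it is the least positive solution.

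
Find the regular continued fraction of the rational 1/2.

[0; 2]

Run the Euclidean algorithm on 1 and 2; the successive quotients are the partial quotients a_0, a_1, ... (each step inverts the fractional part left over by the previous one):
  1 = 0*2 + 1, so a_0 = 0.
  2 = 2*1 + 0, so a_1 = 2.
The remainder reaches 0 after 2 divisions, so the expansion has 2 partial quotients, read off in order.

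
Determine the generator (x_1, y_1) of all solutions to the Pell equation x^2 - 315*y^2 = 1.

(x, y) = (71, 4)

First expand sqrt(315) as a continued fraction. With x_i = (sqrt(315) + m_i)/d_i and (m_0, d_0) = (0, 1): a_0 = floor(sqrt(315)) = 17, since 17^2 = 289 <= 315 < 324 = 18^2.
Iterate m_{i+1} = d_i*a_i - m_i, d_{i+1} = (315 - m_{i+1}^2)/d_i, a_{i+1} = floor((a_0 + m_{i+1})/d_{i+1}):
  m_1 = 1*17 - 0 = 17, d_1 = (315 - 17^2)/1 = 26/1 = 26, a_1 = floor((17 + 17)/26) = 1.
  m_2 = 26*1 - 17 = 9, d_2 = (315 - 9^2)/26 = 234/26 = 9, a_2 = floor((17 + 9)/9) = 2.
  m_3 = 9*2 - 9 = 9, d_3 = (315 - 9^2)/9 = 234/9 = 26, a_3 = floor((17 + 9)/26) = 1.
  m_4 = 26*1 - 9 = 17, d_4 = (315 - 17^2)/26 = 26/26 = 1, a_4 = floor((17 + 17)/1) = 34.
  m_5 = 1*34 - 17 = 17, d_5 = (315 - 17^2)/1 = 26/1 = 26: (m_5, d_5) = (m_1, d_1) = (17, 26), so from here the quotients repeat a_1, ..., a_4; the period length is 4.
So sqrt(315) = [17; (1, 2, 1, 34)] with period length k = 4.
k is even, so the fundamental solution of x^2 - 315y^2 = 1 is (p_{k-1}, q_{k-1}) = (p_3, q_3); compute convergents through index 3.
Convergents (p_i = a_i*p_{i-1} + p_{i-2}, q_i = a_i*q_{i-1} + q_{i-2} with p_{-2}=0, p_{-1}=1, q_{-2}=1, q_{-1}=0):
  i=0: a_0=17, p_0 = 17*1 + 0 = 17, q_0 = 17*0 + 1 = 1.
  i=1: a_1=1, p_1 = 1*17 + 1 = 18, q_1 = 1*1 + 0 = 1.
  i=2: a_2=2, p_2 = 2*18 + 17 = 53, q_2 = 2*1 + 1 = 3.
  i=3: a_3=1, p_3 = 1*53 + 18 = 71, q_3 = 1*3 + 1 = 4.
Check: 71^2 - 315*4^2 = 5041 - 5040 = 1, so (x, y) = (71, 4) solves the equation, and by the theorem it is the least positive solution.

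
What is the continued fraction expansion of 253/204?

[1; 4, 6, 8]

Run the Euclidean algorithm on 253 and 204; the successive quotients are the partial quotients a_0, a_1, ... (each step inverts the fractional part left over by the previous one):
  253 = 1*204 + 49, so a_0 = 1.
  204 = 4*49 + 8, so a_1 = 4.
  49 = 6*8 + 1, so a_2 = 6.
  8 = 8*1 + 0, so a_3 = 8.
The remainder reaches 0 after 4 divisions, so the expansion has 4 partial quotients, read off in order.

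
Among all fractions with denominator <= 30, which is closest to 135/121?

Expand x = 135/121 as a continued fraction with the Euclidean algorithm:
  135 = 1*121 + 14, so a_0 = 1.
  121 = 8*14 + 9, so a_1 = 8.
  14 = 1*9 + 5, so a_2 = 1.
  9 = 1*5 + 4, so a_3 = 1.
  5 = 1*4 + 1, so a_4 = 1.
  4 = 4*1 + 0, so a_5 = 4.
so x = [1; 8, 1, 1, 1, 4].
Convergents (p_i = a_i*p_{i-1} + p_{i-2}, q_i = a_i*q_{i-1} + q_{i-2} with p_{-2}=0, p_{-1}=1, q_{-2}=1, q_{-1}=0), until the denominator exceeds 30:
  i=0: a_0=1, p_0 = 1*1 + 0 = 1, q_0 = 1*0 + 1 = 1.
  i=1: a_1=8, p_1 = 8*1 + 1 = 9, q_1 = 8*1 + 0 = 8.
  i=2: a_2=1, p_2 = 1*9 + 1 = 10, q_2 = 1*8 + 1 = 9.
  i=3: a_3=1, p_3 = 1*10 + 9 = 19, q_3 = 1*9 + 8 = 17.
  i=4: a_4=1, p_4 = 1*19 + 10 = 29, q_4 = 1*17 + 9 = 26.
  i=5: a_5=4, p_5 = 4*29 + 19 = 135, q_5 = 4*26 + 17 = 121.
q_5 = 121 > 30, so the last convergent with denominator <= 30 is p_4/q_4 = 29/26.
The closest fraction with denominator <= 30 is either p_4/q_4 or the intermediate fraction (k*p_4 + p_3)/(k*q_4 + q_3) with the largest k >= 1 whose denominator stays <= 30; these approach x as k grows, and every other convergent or intermediate fraction in range is farther away.
Largest k: floor((30 - q_3)/q_4) = floor((30 - 17)/26) = 0.
Since k = 0, no intermediate fraction beyond p_4/q_4 has denominator <= 30, so the convergent 29/26 is the closest (its error is |135*26 - 29*121|/(121*26) = 1/3146).

29/26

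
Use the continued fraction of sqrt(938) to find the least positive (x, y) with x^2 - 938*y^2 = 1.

First expand sqrt(938) as a continued fraction. With x_i = (sqrt(938) + m_i)/d_i and (m_0, d_0) = (0, 1): a_0 = floor(sqrt(938)) = 30, since 30^2 = 900 <= 938 < 961 = 31^2.
Iterate m_{i+1} = d_i*a_i - m_i, d_{i+1} = (938 - m_{i+1}^2)/d_i, a_{i+1} = floor((a_0 + m_{i+1})/d_{i+1}):
  m_1 = 1*30 - 0 = 30, d_1 = (938 - 30^2)/1 = 38/1 = 38, a_1 = floor((30 + 30)/38) = 1.
  m_2 = 38*1 - 30 = 8, d_2 = (938 - 8^2)/38 = 874/38 = 23, a_2 = floor((30 + 8)/23) = 1.
  m_3 = 23*1 - 8 = 15, d_3 = (938 - 15^2)/23 = 713/23 = 31, a_3 = floor((30 + 15)/31) = 1.
  m_4 = 31*1 - 15 = 16, d_4 = (938 - 16^2)/31 = 682/31 = 22, a_4 = floor((30 + 16)/22) = 2.
  m_5 = 22*2 - 16 = 28, d_5 = (938 - 28^2)/22 = 154/22 = 7, a_5 = floor((30 + 28)/7) = 8.
  m_6 = 7*8 - 28 = 28, d_6 = (938 - 28^2)/7 = 154/7 = 22, a_6 = floor((30 + 28)/22) = 2.
  m_7 = 22*2 - 28 = 16, d_7 = (938 - 16^2)/22 = 682/22 = 31, a_7 = floor((30 + 16)/31) = 1.
  m_8 = 31*1 - 16 = 15, d_8 = (938 - 15^2)/31 = 713/31 = 23, a_8 = floor((30 + 15)/23) = 1.
  m_9 = 23*1 - 15 = 8, d_9 = (938 - 8^2)/23 = 874/23 = 38, a_9 = floor((30 + 8)/38) = 1.
  m_10 = 38*1 - 8 = 30, d_10 = (938 - 30^2)/38 = 38/38 = 1, a_10 = floor((30 + 30)/1) = 60.
  m_11 = 1*60 - 30 = 30, d_11 = (938 - 30^2)/1 = 38/1 = 38: (m_11, d_11) = (m_1, d_1) = (30, 38), so from here the quotients repeat a_1, ..., a_10; the period length is 10.
So sqrt(938) = [30; (1, 1, 1, 2, 8, 2, 1, 1, 1, 60)] with period length k = 10.
k is even, so the fundamental solution of x^2 - 938y^2 = 1 is (p_{k-1}, q_{k-1}) = (p_9, q_9); compute convergents through index 9.
Convergents (p_i = a_i*p_{i-1} + p_{i-2}, q_i = a_i*q_{i-1} + q_{i-2} with p_{-2}=0, p_{-1}=1, q_{-2}=1, q_{-1}=0):
  i=0: a_0=30, p_0 = 30*1 + 0 = 30, q_0 = 30*0 + 1 = 1.
  i=1: a_1=1, p_1 = 1*30 + 1 = 31, q_1 = 1*1 + 0 = 1.
  i=2: a_2=1, p_2 = 1*31 + 30 = 61, q_2 = 1*1 + 1 = 2.
  i=3: a_3=1, p_3 = 1*61 + 31 = 92, q_3 = 1*2 + 1 = 3.
  i=4: a_4=2, p_4 = 2*92 + 61 = 245, q_4 = 2*3 + 2 = 8.
  i=5: a_5=8, p_5 = 8*245 + 92 = 2052, q_5 = 8*8 + 3 = 67.
  i=6: a_6=2, p_6 = 2*2052 + 245 = 4349, q_6 = 2*67 + 8 = 142.
  i=7: a_7=1, p_7 = 1*4349 + 2052 = 6401, q_7 = 1*142 + 67 = 209.
  i=8: a_8=1, p_8 = 1*6401 + 4349 = 10750, q_8 = 1*209 + 142 = 351.
  i=9: a_9=1, p_9 = 1*10750 + 6401 = 17151, q_9 = 1*351 + 209 = 560.
Check: 17151^2 - 938*560^2 = 294156801 - 294156800 = 1, so (x, y) = (17151, 560) solves the equation, and by the theorem it is the least positive solution.

(x, y) = (17151, 560)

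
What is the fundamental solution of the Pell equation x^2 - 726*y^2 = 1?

(x, y) = (485, 18)

First expand sqrt(726) as a continued fraction. With x_i = (sqrt(726) + m_i)/d_i and (m_0, d_0) = (0, 1): a_0 = floor(sqrt(726)) = 26, since 26^2 = 676 <= 726 < 729 = 27^2.
Iterate m_{i+1} = d_i*a_i - m_i, d_{i+1} = (726 - m_{i+1}^2)/d_i, a_{i+1} = floor((a_0 + m_{i+1})/d_{i+1}):
  m_1 = 1*26 - 0 = 26, d_1 = (726 - 26^2)/1 = 50/1 = 50, a_1 = floor((26 + 26)/50) = 1.
  m_2 = 50*1 - 26 = 24, d_2 = (726 - 24^2)/50 = 150/50 = 3, a_2 = floor((26 + 24)/3) = 16.
  m_3 = 3*16 - 24 = 24, d_3 = (726 - 24^2)/3 = 150/3 = 50, a_3 = floor((26 + 24)/50) = 1.
  m_4 = 50*1 - 24 = 26, d_4 = (726 - 26^2)/50 = 50/50 = 1, a_4 = floor((26 + 26)/1) = 52.
  m_5 = 1*52 - 26 = 26, d_5 = (726 - 26^2)/1 = 50/1 = 50: (m_5, d_5) = (m_1, d_1) = (26, 50), so from here the quotients repeat a_1, ..., a_4; the period length is 4.
So sqrt(726) = [26; (1, 16, 1, 52)] with period length k = 4.
k is even, so the fundamental solution of x^2 - 726y^2 = 1 is (p_{k-1}, q_{k-1}) = (p_3, q_3); compute convergents through index 3.
Convergents (p_i = a_i*p_{i-1} + p_{i-2}, q_i = a_i*q_{i-1} + q_{i-2} with p_{-2}=0, p_{-1}=1, q_{-2}=1, q_{-1}=0):
  i=0: a_0=26, p_0 = 26*1 + 0 = 26, q_0 = 26*0 + 1 = 1.
  i=1: a_1=1, p_1 = 1*26 + 1 = 27, q_1 = 1*1 + 0 = 1.
  i=2: a_2=16, p_2 = 16*27 + 26 = 458, q_2 = 16*1 + 1 = 17.
  i=3: a_3=1, p_3 = 1*458 + 27 = 485, q_3 = 1*17 + 1 = 18.
Check: 485^2 - 726*18^2 = 235225 - 235224 = 1, so (x, y) = (485, 18) solves the equation, and by the theorem it is the least positive solution.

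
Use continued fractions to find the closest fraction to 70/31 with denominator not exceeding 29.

61/27

Expand x = 70/31 as a continued fraction with the Euclidean algorithm:
  70 = 2*31 + 8, so a_0 = 2.
  31 = 3*8 + 7, so a_1 = 3.
  8 = 1*7 + 1, so a_2 = 1.
  7 = 7*1 + 0, so a_3 = 7.
so x = [2; 3, 1, 7].
Convergents (p_i = a_i*p_{i-1} + p_{i-2}, q_i = a_i*q_{i-1} + q_{i-2} with p_{-2}=0, p_{-1}=1, q_{-2}=1, q_{-1}=0), until the denominator exceeds 29:
  i=0: a_0=2, p_0 = 2*1 + 0 = 2, q_0 = 2*0 + 1 = 1.
  i=1: a_1=3, p_1 = 3*2 + 1 = 7, q_1 = 3*1 + 0 = 3.
  i=2: a_2=1, p_2 = 1*7 + 2 = 9, q_2 = 1*3 + 1 = 4.
  i=3: a_3=7, p_3 = 7*9 + 7 = 70, q_3 = 7*4 + 3 = 31.
q_3 = 31 > 29, so the last convergent with denominator <= 29 is p_2/q_2 = 9/4.
The closest fraction with denominator <= 29 is either p_2/q_2 or the intermediate fraction (k*p_2 + p_1)/(k*q_2 + q_1) with the largest k >= 1 whose denominator stays <= 29; these approach x as k grows, and every other convergent or intermediate fraction in range is farther away.
Largest k: floor((29 - q_1)/q_2) = floor((29 - 3)/4) = 6.
That gives (6*9 + 7)/(6*4 + 3) = 61/27.
Compare the errors: |x - 9/4| = |70*4 - 9*31|/(31*4) = 1/124, and |x - 61/27| = |70*27 - 61*31|/(31*27) = 1/837.
Cross-multiplying, 1*124 = 124 < 837 = 1*837, so 1/837 is smaller: the intermediate fraction 61/27 is closer to x than 9/4.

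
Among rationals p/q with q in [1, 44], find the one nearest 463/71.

150/23

Expand x = 463/71 as a continued fraction with the Euclidean algorithm:
  463 = 6*71 + 37, so a_0 = 6.
  71 = 1*37 + 34, so a_1 = 1.
  37 = 1*34 + 3, so a_2 = 1.
  34 = 11*3 + 1, so a_3 = 11.
  3 = 3*1 + 0, so a_4 = 3.
so x = [6; 1, 1, 11, 3].
Convergents (p_i = a_i*p_{i-1} + p_{i-2}, q_i = a_i*q_{i-1} + q_{i-2} with p_{-2}=0, p_{-1}=1, q_{-2}=1, q_{-1}=0), until the denominator exceeds 44:
  i=0: a_0=6, p_0 = 6*1 + 0 = 6, q_0 = 6*0 + 1 = 1.
  i=1: a_1=1, p_1 = 1*6 + 1 = 7, q_1 = 1*1 + 0 = 1.
  i=2: a_2=1, p_2 = 1*7 + 6 = 13, q_2 = 1*1 + 1 = 2.
  i=3: a_3=11, p_3 = 11*13 + 7 = 150, q_3 = 11*2 + 1 = 23.
  i=4: a_4=3, p_4 = 3*150 + 13 = 463, q_4 = 3*23 + 2 = 71.
q_4 = 71 > 44, so the last convergent with denominator <= 44 is p_3/q_3 = 150/23.
The closest fraction with denominator <= 44 is either p_3/q_3 or the intermediate fraction (k*p_3 + p_2)/(k*q_3 + q_2) with the largest k >= 1 whose denominator stays <= 44; these approach x as k grows, and every other convergent or intermediate fraction in range is farther away.
Largest k: floor((44 - q_2)/q_3) = floor((44 - 2)/23) = 1.
That gives (1*150 + 13)/(1*23 + 2) = 163/25.
Compare the errors: |x - 150/23| = |463*23 - 150*71|/(71*23) = 1/1633, and |x - 163/25| = |463*25 - 163*71|/(71*25) = 2/1775.
Cross-multiplying, 1*1775 = 1775 < 3266 = 2*1633, so 1/1633 is smaller: the convergent 150/23 is closer to x than 163/25.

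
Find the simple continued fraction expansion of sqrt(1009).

Write x_i = (sqrt(1009) + m_i)/d_i with (m_0, d_0) = (0, 1). a_0 = floor(sqrt(1009)) = 31, since 31^2 = 961 <= 1009 < 1024 = 32^2.
Iterate m_{i+1} = d_i*a_i - m_i, d_{i+1} = (1009 - m_{i+1}^2)/d_i, a_{i+1} = floor((a_0 + m_{i+1})/d_{i+1}):
  m_1 = 1*31 - 0 = 31, d_1 = (1009 - 31^2)/1 = 48/1 = 48, a_1 = floor((31 + 31)/48) = 1.
  m_2 = 48*1 - 31 = 17, d_2 = (1009 - 17^2)/48 = 720/48 = 15, a_2 = floor((31 + 17)/15) = 3.
  m_3 = 15*3 - 17 = 28, d_3 = (1009 - 28^2)/15 = 225/15 = 15, a_3 = floor((31 + 28)/15) = 3.
  m_4 = 15*3 - 28 = 17, d_4 = (1009 - 17^2)/15 = 720/15 = 48, a_4 = floor((31 + 17)/48) = 1.
  m_5 = 48*1 - 17 = 31, d_5 = (1009 - 31^2)/48 = 48/48 = 1, a_5 = floor((31 + 31)/1) = 62.
  m_6 = 1*62 - 31 = 31, d_6 = (1009 - 31^2)/1 = 48/1 = 48: (m_6, d_6) = (m_1, d_1) = (31, 48), so from here the quotients repeat a_1, ..., a_5; the period length is 5.
Hence the expansion of sqrt(1009) is a_0 = 31 followed by the repeating block 1, 3, 3, 1, 62 (period 5).

[31; (1, 3, 3, 1, 62)]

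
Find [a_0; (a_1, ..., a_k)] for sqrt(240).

Write x_i = (sqrt(240) + m_i)/d_i with (m_0, d_0) = (0, 1). a_0 = floor(sqrt(240)) = 15, since 15^2 = 225 <= 240 < 256 = 16^2.
Iterate m_{i+1} = d_i*a_i - m_i, d_{i+1} = (240 - m_{i+1}^2)/d_i, a_{i+1} = floor((a_0 + m_{i+1})/d_{i+1}):
  m_1 = 1*15 - 0 = 15, d_1 = (240 - 15^2)/1 = 15/1 = 15, a_1 = floor((15 + 15)/15) = 2.
  m_2 = 15*2 - 15 = 15, d_2 = (240 - 15^2)/15 = 15/15 = 1, a_2 = floor((15 + 15)/1) = 30.
  m_3 = 1*30 - 15 = 15, d_3 = (240 - 15^2)/1 = 15/1 = 15: (m_3, d_3) = (m_1, d_1) = (15, 15), so from here the quotients repeat a_1, a_2; the period length is 2.
Hence the expansion of sqrt(240) is a_0 = 15 followed by the repeating block 2, 30 (period 2).

[15; (2, 30)]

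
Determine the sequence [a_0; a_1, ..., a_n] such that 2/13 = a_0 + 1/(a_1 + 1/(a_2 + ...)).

Run the Euclidean algorithm on 2 and 13; the successive quotients are the partial quotients a_0, a_1, ... (each step inverts the fractional part left over by the previous one):
  2 = 0*13 + 2, so a_0 = 0.
  13 = 6*2 + 1, so a_1 = 6.
  2 = 2*1 + 0, so a_2 = 2.
The remainder reaches 0 after 3 divisions, so the expansion has 3 partial quotients, read off in order.

[0; 6, 2]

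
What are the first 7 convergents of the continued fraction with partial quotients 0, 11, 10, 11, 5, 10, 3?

0/1, 1/11, 10/111, 111/1232, 565/6271, 5761/63942, 17848/198097

Using the convergent recurrence p_i = a_i*p_{i-1} + p_{i-2}, q_i = a_i*q_{i-1} + q_{i-2} with p_{-2}=0, p_{-1}=1, q_{-2}=1, q_{-1}=0:
  i=0: a_0=0, p_0 = 0*1 + 0 = 0, q_0 = 0*0 + 1 = 1.
  i=1: a_1=11, p_1 = 11*0 + 1 = 1, q_1 = 11*1 + 0 = 11.
  i=2: a_2=10, p_2 = 10*1 + 0 = 10, q_2 = 10*11 + 1 = 111.
  i=3: a_3=11, p_3 = 11*10 + 1 = 111, q_3 = 11*111 + 11 = 1232.
  i=4: a_4=5, p_4 = 5*111 + 10 = 565, q_4 = 5*1232 + 111 = 6271.
  i=5: a_5=10, p_5 = 10*565 + 111 = 5761, q_5 = 10*6271 + 1232 = 63942.
  i=6: a_6=3, p_6 = 3*5761 + 565 = 17848, q_6 = 3*63942 + 6271 = 198097.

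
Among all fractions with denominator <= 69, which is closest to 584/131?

107/24

Expand x = 584/131 as a continued fraction with the Euclidean algorithm:
  584 = 4*131 + 60, so a_0 = 4.
  131 = 2*60 + 11, so a_1 = 2.
  60 = 5*11 + 5, so a_2 = 5.
  11 = 2*5 + 1, so a_3 = 2.
  5 = 5*1 + 0, so a_4 = 5.
so x = [4; 2, 5, 2, 5].
Convergents (p_i = a_i*p_{i-1} + p_{i-2}, q_i = a_i*q_{i-1} + q_{i-2} with p_{-2}=0, p_{-1}=1, q_{-2}=1, q_{-1}=0), until the denominator exceeds 69:
  i=0: a_0=4, p_0 = 4*1 + 0 = 4, q_0 = 4*0 + 1 = 1.
  i=1: a_1=2, p_1 = 2*4 + 1 = 9, q_1 = 2*1 + 0 = 2.
  i=2: a_2=5, p_2 = 5*9 + 4 = 49, q_2 = 5*2 + 1 = 11.
  i=3: a_3=2, p_3 = 2*49 + 9 = 107, q_3 = 2*11 + 2 = 24.
  i=4: a_4=5, p_4 = 5*107 + 49 = 584, q_4 = 5*24 + 11 = 131.
q_4 = 131 > 69, so the last convergent with denominator <= 69 is p_3/q_3 = 107/24.
The closest fraction with denominator <= 69 is either p_3/q_3 or the intermediate fraction (k*p_3 + p_2)/(k*q_3 + q_2) with the largest k >= 1 whose denominator stays <= 69; these approach x as k grows, and every other convergent or intermediate fraction in range is farther away.
Largest k: floor((69 - q_2)/q_3) = floor((69 - 11)/24) = 2.
That gives (2*107 + 49)/(2*24 + 11) = 263/59.
Compare the errors: |x - 107/24| = |584*24 - 107*131|/(131*24) = 1/3144, and |x - 263/59| = |584*59 - 263*131|/(131*59) = 3/7729.
Cross-multiplying, 1*7729 = 7729 < 9432 = 3*3144, so 1/3144 is smaller: the convergent 107/24 is closer to x than 263/59.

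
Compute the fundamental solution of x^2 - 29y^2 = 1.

First expand sqrt(29) as a continued fraction. With x_i = (sqrt(29) + m_i)/d_i and (m_0, d_0) = (0, 1): a_0 = floor(sqrt(29)) = 5, since 5^2 = 25 <= 29 < 36 = 6^2.
Iterate m_{i+1} = d_i*a_i - m_i, d_{i+1} = (29 - m_{i+1}^2)/d_i, a_{i+1} = floor((a_0 + m_{i+1})/d_{i+1}):
  m_1 = 1*5 - 0 = 5, d_1 = (29 - 5^2)/1 = 4/1 = 4, a_1 = floor((5 + 5)/4) = 2.
  m_2 = 4*2 - 5 = 3, d_2 = (29 - 3^2)/4 = 20/4 = 5, a_2 = floor((5 + 3)/5) = 1.
  m_3 = 5*1 - 3 = 2, d_3 = (29 - 2^2)/5 = 25/5 = 5, a_3 = floor((5 + 2)/5) = 1.
  m_4 = 5*1 - 2 = 3, d_4 = (29 - 3^2)/5 = 20/5 = 4, a_4 = floor((5 + 3)/4) = 2.
  m_5 = 4*2 - 3 = 5, d_5 = (29 - 5^2)/4 = 4/4 = 1, a_5 = floor((5 + 5)/1) = 10.
  m_6 = 1*10 - 5 = 5, d_6 = (29 - 5^2)/1 = 4/1 = 4: (m_6, d_6) = (m_1, d_1) = (5, 4), so from here the quotients repeat a_1, ..., a_5; the period length is 5.
So sqrt(29) = [5; (2, 1, 1, 2, 10)] with period length k = 5.
k is odd, so (p_{k-1}, q_{k-1}) only solves x^2 - 29y^2 = -1 and the fundamental solution of x^2 - 29y^2 = 1 is (p_{2k-1}, q_{2k-1}) = (p_9, q_9); compute convergents through index 9, running through the period twice.
Convergents (p_i = a_i*p_{i-1} + p_{i-2}, q_i = a_i*q_{i-1} + q_{i-2} with p_{-2}=0, p_{-1}=1, q_{-2}=1, q_{-1}=0):
  i=0: a_0=5, p_0 = 5*1 + 0 = 5, q_0 = 5*0 + 1 = 1.
  i=1: a_1=2, p_1 = 2*5 + 1 = 11, q_1 = 2*1 + 0 = 2.
  i=2: a_2=1, p_2 = 1*11 + 5 = 16, q_2 = 1*2 + 1 = 3.
  i=3: a_3=1, p_3 = 1*16 + 11 = 27, q_3 = 1*3 + 2 = 5.
  i=4: a_4=2, p_4 = 2*27 + 16 = 70, q_4 = 2*5 + 3 = 13.
  i=5: a_5=10, p_5 = 10*70 + 27 = 727, q_5 = 10*13 + 5 = 135.
  i=6: a_6=2, p_6 = 2*727 + 70 = 1524, q_6 = 2*135 + 13 = 283.
  i=7: a_7=1, p_7 = 1*1524 + 727 = 2251, q_7 = 1*283 + 135 = 418.
  i=8: a_8=1, p_8 = 1*2251 + 1524 = 3775, q_8 = 1*418 + 283 = 701.
  i=9: a_9=2, p_9 = 2*3775 + 2251 = 9801, q_9 = 2*701 + 418 = 1820.
Indeed p_4^2 - 29*q_4^2 = 4900 - 4901 = -1, not +1.
Check: 9801^2 - 29*1820^2 = 96059601 - 96059600 = 1, so (x, y) = (9801, 1820) solves the equation, and by the theorem it is the least positive solution.

(x, y) = (9801, 1820)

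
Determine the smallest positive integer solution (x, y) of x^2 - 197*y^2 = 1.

(x, y) = (393, 28)

First expand sqrt(197) as a continued fraction. With x_i = (sqrt(197) + m_i)/d_i and (m_0, d_0) = (0, 1): a_0 = floor(sqrt(197)) = 14, since 14^2 = 196 <= 197 < 225 = 15^2.
Iterate m_{i+1} = d_i*a_i - m_i, d_{i+1} = (197 - m_{i+1}^2)/d_i, a_{i+1} = floor((a_0 + m_{i+1})/d_{i+1}):
  m_1 = 1*14 - 0 = 14, d_1 = (197 - 14^2)/1 = 1/1 = 1, a_1 = floor((14 + 14)/1) = 28.
  m_2 = 1*28 - 14 = 14, d_2 = (197 - 14^2)/1 = 1/1 = 1: (m_2, d_2) = (m_1, d_1) = (14, 1), so from here the quotient a_1 repeats; the period length is 1.
So sqrt(197) = [14; (28)] with period length k = 1.
k is odd, so (p_{k-1}, q_{k-1}) only solves x^2 - 197y^2 = -1 and the fundamental solution of x^2 - 197y^2 = 1 is (p_{2k-1}, q_{2k-1}) = (p_1, q_1); compute convergents through index 1, running through the period twice.
Convergents (p_i = a_i*p_{i-1} + p_{i-2}, q_i = a_i*q_{i-1} + q_{i-2} with p_{-2}=0, p_{-1}=1, q_{-2}=1, q_{-1}=0):
  i=0: a_0=14, p_0 = 14*1 + 0 = 14, q_0 = 14*0 + 1 = 1.
  i=1: a_1=28, p_1 = 28*14 + 1 = 393, q_1 = 28*1 + 0 = 28.
Indeed p_0^2 - 197*q_0^2 = 196 - 197 = -1, not +1.
Check: 393^2 - 197*28^2 = 154449 - 154448 = 1, so (x, y) = (393, 28) solves the equation, and by the theorem it is the least positive solution.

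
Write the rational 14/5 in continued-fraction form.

[2; 1, 4]

Run the Euclidean algorithm on 14 and 5; the successive quotients are the partial quotients a_0, a_1, ... (each step inverts the fractional part left over by the previous one):
  14 = 2*5 + 4, so a_0 = 2.
  5 = 1*4 + 1, so a_1 = 1.
  4 = 4*1 + 0, so a_2 = 4.
The remainder reaches 0 after 3 divisions, so the expansion has 3 partial quotients, read off in order.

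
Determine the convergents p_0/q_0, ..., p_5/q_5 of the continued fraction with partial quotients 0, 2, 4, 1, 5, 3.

Using the convergent recurrence p_i = a_i*p_{i-1} + p_{i-2}, q_i = a_i*q_{i-1} + q_{i-2} with p_{-2}=0, p_{-1}=1, q_{-2}=1, q_{-1}=0:
  i=0: a_0=0, p_0 = 0*1 + 0 = 0, q_0 = 0*0 + 1 = 1.
  i=1: a_1=2, p_1 = 2*0 + 1 = 1, q_1 = 2*1 + 0 = 2.
  i=2: a_2=4, p_2 = 4*1 + 0 = 4, q_2 = 4*2 + 1 = 9.
  i=3: a_3=1, p_3 = 1*4 + 1 = 5, q_3 = 1*9 + 2 = 11.
  i=4: a_4=5, p_4 = 5*5 + 4 = 29, q_4 = 5*11 + 9 = 64.
  i=5: a_5=3, p_5 = 3*29 + 5 = 92, q_5 = 3*64 + 11 = 203.

0/1, 1/2, 4/9, 5/11, 29/64, 92/203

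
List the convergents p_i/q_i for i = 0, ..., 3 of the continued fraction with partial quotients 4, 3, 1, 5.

Using the convergent recurrence p_i = a_i*p_{i-1} + p_{i-2}, q_i = a_i*q_{i-1} + q_{i-2} with p_{-2}=0, p_{-1}=1, q_{-2}=1, q_{-1}=0:
  i=0: a_0=4, p_0 = 4*1 + 0 = 4, q_0 = 4*0 + 1 = 1.
  i=1: a_1=3, p_1 = 3*4 + 1 = 13, q_1 = 3*1 + 0 = 3.
  i=2: a_2=1, p_2 = 1*13 + 4 = 17, q_2 = 1*3 + 1 = 4.
  i=3: a_3=5, p_3 = 5*17 + 13 = 98, q_3 = 5*4 + 3 = 23.

4/1, 13/3, 17/4, 98/23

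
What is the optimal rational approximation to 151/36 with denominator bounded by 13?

Expand x = 151/36 as a continued fraction with the Euclidean algorithm:
  151 = 4*36 + 7, so a_0 = 4.
  36 = 5*7 + 1, so a_1 = 5.
  7 = 7*1 + 0, so a_2 = 7.
so x = [4; 5, 7].
Convergents (p_i = a_i*p_{i-1} + p_{i-2}, q_i = a_i*q_{i-1} + q_{i-2} with p_{-2}=0, p_{-1}=1, q_{-2}=1, q_{-1}=0), until the denominator exceeds 13:
  i=0: a_0=4, p_0 = 4*1 + 0 = 4, q_0 = 4*0 + 1 = 1.
  i=1: a_1=5, p_1 = 5*4 + 1 = 21, q_1 = 5*1 + 0 = 5.
  i=2: a_2=7, p_2 = 7*21 + 4 = 151, q_2 = 7*5 + 1 = 36.
q_2 = 36 > 13, so the last convergent with denominator <= 13 is p_1/q_1 = 21/5.
The closest fraction with denominator <= 13 is either p_1/q_1 or the intermediate fraction (k*p_1 + p_0)/(k*q_1 + q_0) with the largest k >= 1 whose denominator stays <= 13; these approach x as k grows, and every other convergent or intermediate fraction in range is farther away.
Largest k: floor((13 - q_0)/q_1) = floor((13 - 1)/5) = 2.
That gives (2*21 + 4)/(2*5 + 1) = 46/11.
Compare the errors: |x - 21/5| = |151*5 - 21*36|/(36*5) = 1/180, and |x - 46/11| = |151*11 - 46*36|/(36*11) = 5/396.
Cross-multiplying, 1*396 = 396 < 900 = 5*180, so 1/180 is smaller: the convergent 21/5 is closer to x than 46/11.

21/5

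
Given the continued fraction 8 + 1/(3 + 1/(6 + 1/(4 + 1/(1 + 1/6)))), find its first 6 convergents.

8/1, 25/3, 158/19, 657/79, 815/98, 5547/667

Using the convergent recurrence p_i = a_i*p_{i-1} + p_{i-2}, q_i = a_i*q_{i-1} + q_{i-2} with p_{-2}=0, p_{-1}=1, q_{-2}=1, q_{-1}=0:
  i=0: a_0=8, p_0 = 8*1 + 0 = 8, q_0 = 8*0 + 1 = 1.
  i=1: a_1=3, p_1 = 3*8 + 1 = 25, q_1 = 3*1 + 0 = 3.
  i=2: a_2=6, p_2 = 6*25 + 8 = 158, q_2 = 6*3 + 1 = 19.
  i=3: a_3=4, p_3 = 4*158 + 25 = 657, q_3 = 4*19 + 3 = 79.
  i=4: a_4=1, p_4 = 1*657 + 158 = 815, q_4 = 1*79 + 19 = 98.
  i=5: a_5=6, p_5 = 6*815 + 657 = 5547, q_5 = 6*98 + 79 = 667.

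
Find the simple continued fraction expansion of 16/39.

[0; 2, 2, 3, 2]

Run the Euclidean algorithm on 16 and 39; the successive quotients are the partial quotients a_0, a_1, ... (each step inverts the fractional part left over by the previous one):
  16 = 0*39 + 16, so a_0 = 0.
  39 = 2*16 + 7, so a_1 = 2.
  16 = 2*7 + 2, so a_2 = 2.
  7 = 3*2 + 1, so a_3 = 3.
  2 = 2*1 + 0, so a_4 = 2.
The remainder reaches 0 after 5 divisions, so the expansion has 5 partial quotients, read off in order.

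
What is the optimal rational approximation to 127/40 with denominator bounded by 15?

Expand x = 127/40 as a continued fraction with the Euclidean algorithm:
  127 = 3*40 + 7, so a_0 = 3.
  40 = 5*7 + 5, so a_1 = 5.
  7 = 1*5 + 2, so a_2 = 1.
  5 = 2*2 + 1, so a_3 = 2.
  2 = 2*1 + 0, so a_4 = 2.
so x = [3; 5, 1, 2, 2].
Convergents (p_i = a_i*p_{i-1} + p_{i-2}, q_i = a_i*q_{i-1} + q_{i-2} with p_{-2}=0, p_{-1}=1, q_{-2}=1, q_{-1}=0), until the denominator exceeds 15:
  i=0: a_0=3, p_0 = 3*1 + 0 = 3, q_0 = 3*0 + 1 = 1.
  i=1: a_1=5, p_1 = 5*3 + 1 = 16, q_1 = 5*1 + 0 = 5.
  i=2: a_2=1, p_2 = 1*16 + 3 = 19, q_2 = 1*5 + 1 = 6.
  i=3: a_3=2, p_3 = 2*19 + 16 = 54, q_3 = 2*6 + 5 = 17.
q_3 = 17 > 15, so the last convergent with denominator <= 15 is p_2/q_2 = 19/6.
The closest fraction with denominator <= 15 is either p_2/q_2 or the intermediate fraction (k*p_2 + p_1)/(k*q_2 + q_1) with the largest k >= 1 whose denominator stays <= 15; these approach x as k grows, and every other convergent or intermediate fraction in range is farther away.
Largest k: floor((15 - q_1)/q_2) = floor((15 - 5)/6) = 1.
That gives (1*19 + 16)/(1*6 + 5) = 35/11.
Compare the errors: |x - 19/6| = |127*6 - 19*40|/(40*6) = 2/240, and |x - 35/11| = |127*11 - 35*40|/(40*11) = 3/440.
Cross-multiplying, 3*240 = 720 < 880 = 2*440, so 3/440 is smaller: the intermediate fraction 35/11 is closer to x than 19/6.

35/11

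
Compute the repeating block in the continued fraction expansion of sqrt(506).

[22; (2, 44)]

Write x_i = (sqrt(506) + m_i)/d_i with (m_0, d_0) = (0, 1). a_0 = floor(sqrt(506)) = 22, since 22^2 = 484 <= 506 < 529 = 23^2.
Iterate m_{i+1} = d_i*a_i - m_i, d_{i+1} = (506 - m_{i+1}^2)/d_i, a_{i+1} = floor((a_0 + m_{i+1})/d_{i+1}):
  m_1 = 1*22 - 0 = 22, d_1 = (506 - 22^2)/1 = 22/1 = 22, a_1 = floor((22 + 22)/22) = 2.
  m_2 = 22*2 - 22 = 22, d_2 = (506 - 22^2)/22 = 22/22 = 1, a_2 = floor((22 + 22)/1) = 44.
  m_3 = 1*44 - 22 = 22, d_3 = (506 - 22^2)/1 = 22/1 = 22: (m_3, d_3) = (m_1, d_1) = (22, 22), so from here the quotients repeat a_1, a_2; the period length is 2.
Hence the expansion of sqrt(506) is a_0 = 22 followed by the repeating block 2, 44 (period 2).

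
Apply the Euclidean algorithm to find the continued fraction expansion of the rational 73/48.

[1; 1, 1, 11, 2]

Run the Euclidean algorithm on 73 and 48; the successive quotients are the partial quotients a_0, a_1, ... (each step inverts the fractional part left over by the previous one):
  73 = 1*48 + 25, so a_0 = 1.
  48 = 1*25 + 23, so a_1 = 1.
  25 = 1*23 + 2, so a_2 = 1.
  23 = 11*2 + 1, so a_3 = 11.
  2 = 2*1 + 0, so a_4 = 2.
The remainder reaches 0 after 5 divisions, so the expansion has 5 partial quotients, read off in order.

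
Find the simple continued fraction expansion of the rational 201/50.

Run the Euclidean algorithm on 201 and 50; the successive quotients are the partial quotients a_0, a_1, ... (each step inverts the fractional part left over by the previous one):
  201 = 4*50 + 1, so a_0 = 4.
  50 = 50*1 + 0, so a_1 = 50.
The remainder reaches 0 after 2 divisions, so the expansion has 2 partial quotients, read off in order.

[4; 50]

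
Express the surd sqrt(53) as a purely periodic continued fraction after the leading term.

Write x_i = (sqrt(53) + m_i)/d_i with (m_0, d_0) = (0, 1). a_0 = floor(sqrt(53)) = 7, since 7^2 = 49 <= 53 < 64 = 8^2.
Iterate m_{i+1} = d_i*a_i - m_i, d_{i+1} = (53 - m_{i+1}^2)/d_i, a_{i+1} = floor((a_0 + m_{i+1})/d_{i+1}):
  m_1 = 1*7 - 0 = 7, d_1 = (53 - 7^2)/1 = 4/1 = 4, a_1 = floor((7 + 7)/4) = 3.
  m_2 = 4*3 - 7 = 5, d_2 = (53 - 5^2)/4 = 28/4 = 7, a_2 = floor((7 + 5)/7) = 1.
  m_3 = 7*1 - 5 = 2, d_3 = (53 - 2^2)/7 = 49/7 = 7, a_3 = floor((7 + 2)/7) = 1.
  m_4 = 7*1 - 2 = 5, d_4 = (53 - 5^2)/7 = 28/7 = 4, a_4 = floor((7 + 5)/4) = 3.
  m_5 = 4*3 - 5 = 7, d_5 = (53 - 7^2)/4 = 4/4 = 1, a_5 = floor((7 + 7)/1) = 14.
  m_6 = 1*14 - 7 = 7, d_6 = (53 - 7^2)/1 = 4/1 = 4: (m_6, d_6) = (m_1, d_1) = (7, 4), so from here the quotients repeat a_1, ..., a_5; the period length is 5.
Hence the expansion of sqrt(53) is a_0 = 7 followed by the repeating block 3, 1, 1, 3, 14 (period 5).

[7; (3, 1, 1, 3, 14)]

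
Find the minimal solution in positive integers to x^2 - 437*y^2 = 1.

First expand sqrt(437) as a continued fraction. With x_i = (sqrt(437) + m_i)/d_i and (m_0, d_0) = (0, 1): a_0 = floor(sqrt(437)) = 20, since 20^2 = 400 <= 437 < 441 = 21^2.
Iterate m_{i+1} = d_i*a_i - m_i, d_{i+1} = (437 - m_{i+1}^2)/d_i, a_{i+1} = floor((a_0 + m_{i+1})/d_{i+1}):
  m_1 = 1*20 - 0 = 20, d_1 = (437 - 20^2)/1 = 37/1 = 37, a_1 = floor((20 + 20)/37) = 1.
  m_2 = 37*1 - 20 = 17, d_2 = (437 - 17^2)/37 = 148/37 = 4, a_2 = floor((20 + 17)/4) = 9.
  m_3 = 4*9 - 17 = 19, d_3 = (437 - 19^2)/4 = 76/4 = 19, a_3 = floor((20 + 19)/19) = 2.
  m_4 = 19*2 - 19 = 19, d_4 = (437 - 19^2)/19 = 76/19 = 4, a_4 = floor((20 + 19)/4) = 9.
  m_5 = 4*9 - 19 = 17, d_5 = (437 - 17^2)/4 = 148/4 = 37, a_5 = floor((20 + 17)/37) = 1.
  m_6 = 37*1 - 17 = 20, d_6 = (437 - 20^2)/37 = 37/37 = 1, a_6 = floor((20 + 20)/1) = 40.
  m_7 = 1*40 - 20 = 20, d_7 = (437 - 20^2)/1 = 37/1 = 37: (m_7, d_7) = (m_1, d_1) = (20, 37), so from here the quotients repeat a_1, ..., a_6; the period length is 6.
So sqrt(437) = [20; (1, 9, 2, 9, 1, 40)] with period length k = 6.
k is even, so the fundamental solution of x^2 - 437y^2 = 1 is (p_{k-1}, q_{k-1}) = (p_5, q_5); compute convergents through index 5.
Convergents (p_i = a_i*p_{i-1} + p_{i-2}, q_i = a_i*q_{i-1} + q_{i-2} with p_{-2}=0, p_{-1}=1, q_{-2}=1, q_{-1}=0):
  i=0: a_0=20, p_0 = 20*1 + 0 = 20, q_0 = 20*0 + 1 = 1.
  i=1: a_1=1, p_1 = 1*20 + 1 = 21, q_1 = 1*1 + 0 = 1.
  i=2: a_2=9, p_2 = 9*21 + 20 = 209, q_2 = 9*1 + 1 = 10.
  i=3: a_3=2, p_3 = 2*209 + 21 = 439, q_3 = 2*10 + 1 = 21.
  i=4: a_4=9, p_4 = 9*439 + 209 = 4160, q_4 = 9*21 + 10 = 199.
  i=5: a_5=1, p_5 = 1*4160 + 439 = 4599, q_5 = 1*199 + 21 = 220.
Check: 4599^2 - 437*220^2 = 21150801 - 21150800 = 1, so (x, y) = (4599, 220) solves the equation, and by the theorem it is the least positive solution.

(x, y) = (4599, 220)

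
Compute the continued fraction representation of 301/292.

[1; 32, 2, 4]

Run the Euclidean algorithm on 301 and 292; the successive quotients are the partial quotients a_0, a_1, ... (each step inverts the fractional part left over by the previous one):
  301 = 1*292 + 9, so a_0 = 1.
  292 = 32*9 + 4, so a_1 = 32.
  9 = 2*4 + 1, so a_2 = 2.
  4 = 4*1 + 0, so a_3 = 4.
The remainder reaches 0 after 4 divisions, so the expansion has 4 partial quotients, read off in order.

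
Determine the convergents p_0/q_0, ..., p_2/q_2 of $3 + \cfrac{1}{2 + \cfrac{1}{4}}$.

Using the convergent recurrence p_i = a_i*p_{i-1} + p_{i-2}, q_i = a_i*q_{i-1} + q_{i-2} with p_{-2}=0, p_{-1}=1, q_{-2}=1, q_{-1}=0:
  i=0: a_0=3, p_0 = 3*1 + 0 = 3, q_0 = 3*0 + 1 = 1.
  i=1: a_1=2, p_1 = 2*3 + 1 = 7, q_1 = 2*1 + 0 = 2.
  i=2: a_2=4, p_2 = 4*7 + 3 = 31, q_2 = 4*2 + 1 = 9.

3/1, 7/2, 31/9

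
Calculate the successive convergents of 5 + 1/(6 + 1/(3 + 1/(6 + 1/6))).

Using the convergent recurrence p_i = a_i*p_{i-1} + p_{i-2}, q_i = a_i*q_{i-1} + q_{i-2} with p_{-2}=0, p_{-1}=1, q_{-2}=1, q_{-1}=0:
  i=0: a_0=5, p_0 = 5*1 + 0 = 5, q_0 = 5*0 + 1 = 1.
  i=1: a_1=6, p_1 = 6*5 + 1 = 31, q_1 = 6*1 + 0 = 6.
  i=2: a_2=3, p_2 = 3*31 + 5 = 98, q_2 = 3*6 + 1 = 19.
  i=3: a_3=6, p_3 = 6*98 + 31 = 619, q_3 = 6*19 + 6 = 120.
  i=4: a_4=6, p_4 = 6*619 + 98 = 3812, q_4 = 6*120 + 19 = 739.

5/1, 31/6, 98/19, 619/120, 3812/739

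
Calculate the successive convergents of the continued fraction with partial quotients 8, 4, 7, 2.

8/1, 33/4, 239/29, 511/62

Using the convergent recurrence p_i = a_i*p_{i-1} + p_{i-2}, q_i = a_i*q_{i-1} + q_{i-2} with p_{-2}=0, p_{-1}=1, q_{-2}=1, q_{-1}=0:
  i=0: a_0=8, p_0 = 8*1 + 0 = 8, q_0 = 8*0 + 1 = 1.
  i=1: a_1=4, p_1 = 4*8 + 1 = 33, q_1 = 4*1 + 0 = 4.
  i=2: a_2=7, p_2 = 7*33 + 8 = 239, q_2 = 7*4 + 1 = 29.
  i=3: a_3=2, p_3 = 2*239 + 33 = 511, q_3 = 2*29 + 4 = 62.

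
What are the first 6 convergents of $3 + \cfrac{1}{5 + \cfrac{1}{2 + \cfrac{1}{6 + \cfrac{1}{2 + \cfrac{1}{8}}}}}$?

Using the convergent recurrence p_i = a_i*p_{i-1} + p_{i-2}, q_i = a_i*q_{i-1} + q_{i-2} with p_{-2}=0, p_{-1}=1, q_{-2}=1, q_{-1}=0:
  i=0: a_0=3, p_0 = 3*1 + 0 = 3, q_0 = 3*0 + 1 = 1.
  i=1: a_1=5, p_1 = 5*3 + 1 = 16, q_1 = 5*1 + 0 = 5.
  i=2: a_2=2, p_2 = 2*16 + 3 = 35, q_2 = 2*5 + 1 = 11.
  i=3: a_3=6, p_3 = 6*35 + 16 = 226, q_3 = 6*11 + 5 = 71.
  i=4: a_4=2, p_4 = 2*226 + 35 = 487, q_4 = 2*71 + 11 = 153.
  i=5: a_5=8, p_5 = 8*487 + 226 = 4122, q_5 = 8*153 + 71 = 1295.

3/1, 16/5, 35/11, 226/71, 487/153, 4122/1295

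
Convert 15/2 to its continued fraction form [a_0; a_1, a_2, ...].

[7; 2]

Run the Euclidean algorithm on 15 and 2; the successive quotients are the partial quotients a_0, a_1, ... (each step inverts the fractional part left over by the previous one):
  15 = 7*2 + 1, so a_0 = 7.
  2 = 2*1 + 0, so a_1 = 2.
The remainder reaches 0 after 2 divisions, so the expansion has 2 partial quotients, read off in order.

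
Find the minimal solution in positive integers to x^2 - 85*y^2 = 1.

(x, y) = (285769, 30996)

First expand sqrt(85) as a continued fraction. With x_i = (sqrt(85) + m_i)/d_i and (m_0, d_0) = (0, 1): a_0 = floor(sqrt(85)) = 9, since 9^2 = 81 <= 85 < 100 = 10^2.
Iterate m_{i+1} = d_i*a_i - m_i, d_{i+1} = (85 - m_{i+1}^2)/d_i, a_{i+1} = floor((a_0 + m_{i+1})/d_{i+1}):
  m_1 = 1*9 - 0 = 9, d_1 = (85 - 9^2)/1 = 4/1 = 4, a_1 = floor((9 + 9)/4) = 4.
  m_2 = 4*4 - 9 = 7, d_2 = (85 - 7^2)/4 = 36/4 = 9, a_2 = floor((9 + 7)/9) = 1.
  m_3 = 9*1 - 7 = 2, d_3 = (85 - 2^2)/9 = 81/9 = 9, a_3 = floor((9 + 2)/9) = 1.
  m_4 = 9*1 - 2 = 7, d_4 = (85 - 7^2)/9 = 36/9 = 4, a_4 = floor((9 + 7)/4) = 4.
  m_5 = 4*4 - 7 = 9, d_5 = (85 - 9^2)/4 = 4/4 = 1, a_5 = floor((9 + 9)/1) = 18.
  m_6 = 1*18 - 9 = 9, d_6 = (85 - 9^2)/1 = 4/1 = 4: (m_6, d_6) = (m_1, d_1) = (9, 4), so from here the quotients repeat a_1, ..., a_5; the period length is 5.
So sqrt(85) = [9; (4, 1, 1, 4, 18)] with period length k = 5.
k is odd, so (p_{k-1}, q_{k-1}) only solves x^2 - 85y^2 = -1 and the fundamental solution of x^2 - 85y^2 = 1 is (p_{2k-1}, q_{2k-1}) = (p_9, q_9); compute convergents through index 9, running through the period twice.
Convergents (p_i = a_i*p_{i-1} + p_{i-2}, q_i = a_i*q_{i-1} + q_{i-2} with p_{-2}=0, p_{-1}=1, q_{-2}=1, q_{-1}=0):
  i=0: a_0=9, p_0 = 9*1 + 0 = 9, q_0 = 9*0 + 1 = 1.
  i=1: a_1=4, p_1 = 4*9 + 1 = 37, q_1 = 4*1 + 0 = 4.
  i=2: a_2=1, p_2 = 1*37 + 9 = 46, q_2 = 1*4 + 1 = 5.
  i=3: a_3=1, p_3 = 1*46 + 37 = 83, q_3 = 1*5 + 4 = 9.
  i=4: a_4=4, p_4 = 4*83 + 46 = 378, q_4 = 4*9 + 5 = 41.
  i=5: a_5=18, p_5 = 18*378 + 83 = 6887, q_5 = 18*41 + 9 = 747.
  i=6: a_6=4, p_6 = 4*6887 + 378 = 27926, q_6 = 4*747 + 41 = 3029.
  i=7: a_7=1, p_7 = 1*27926 + 6887 = 34813, q_7 = 1*3029 + 747 = 3776.
  i=8: a_8=1, p_8 = 1*34813 + 27926 = 62739, q_8 = 1*3776 + 3029 = 6805.
  i=9: a_9=4, p_9 = 4*62739 + 34813 = 285769, q_9 = 4*6805 + 3776 = 30996.
Indeed p_4^2 - 85*q_4^2 = 142884 - 142885 = -1, not +1.
Check: 285769^2 - 85*30996^2 = 81663921361 - 81663921360 = 1, so (x, y) = (285769, 30996) solves the equation, and by the theorem it is the least positive solution.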